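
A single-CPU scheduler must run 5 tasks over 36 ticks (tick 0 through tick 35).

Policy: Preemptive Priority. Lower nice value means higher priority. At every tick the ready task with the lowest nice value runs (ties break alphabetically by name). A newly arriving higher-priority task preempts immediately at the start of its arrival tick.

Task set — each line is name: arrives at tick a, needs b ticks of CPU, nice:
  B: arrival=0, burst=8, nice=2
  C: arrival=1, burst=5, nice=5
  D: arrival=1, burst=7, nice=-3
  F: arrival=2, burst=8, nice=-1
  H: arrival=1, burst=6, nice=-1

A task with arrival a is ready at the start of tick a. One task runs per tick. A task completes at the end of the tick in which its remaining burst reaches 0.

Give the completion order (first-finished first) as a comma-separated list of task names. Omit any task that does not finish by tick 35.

completion order = D, F, H, B, C

t=0: ready={B} → run B
t=1: ready={B,C,D,H} → run D
t=2: ready={B,C,D,F,H} → run D
t=3: ready={B,C,D,F,H} → run D
t=4: ready={B,C,D,F,H} → run D
t=5: ready={B,C,D,F,H} → run D
t=6: ready={B,C,D,F,H} → run D
t=7: ready={B,C,D,F,H} → run D
t=8: ready={B,C,F,H} → run F
t=9: ready={B,C,F,H} → run F
t=10: ready={B,C,F,H} → run F
t=11: ready={B,C,F,H} → run F
t=12: ready={B,C,F,H} → run F
t=13: ready={B,C,F,H} → run F
t=14: ready={B,C,F,H} → run F
t=15: ready={B,C,F,H} → run F
t=16: ready={B,C,H} → run H
t=17: ready={B,C,H} → run H
t=18: ready={B,C,H} → run H
t=19: ready={B,C,H} → run H
t=20: ready={B,C,H} → run H
t=21: ready={B,C,H} → run H
t=22: ready={B,C} → run B
t=23: ready={B,C} → run B
t=24: ready={B,C} → run B
t=25: ready={B,C} → run B
t=26: ready={B,C} → run B
t=27: ready={B,C} → run B
t=28: ready={B,C} → run B
t=29: ready={C} → run C
t=30: ready={C} → run C
t=31: ready={C} → run C
t=32: ready={C} → run C
t=33: ready={C} → run C
t=34: (idle)
t=35: (idle)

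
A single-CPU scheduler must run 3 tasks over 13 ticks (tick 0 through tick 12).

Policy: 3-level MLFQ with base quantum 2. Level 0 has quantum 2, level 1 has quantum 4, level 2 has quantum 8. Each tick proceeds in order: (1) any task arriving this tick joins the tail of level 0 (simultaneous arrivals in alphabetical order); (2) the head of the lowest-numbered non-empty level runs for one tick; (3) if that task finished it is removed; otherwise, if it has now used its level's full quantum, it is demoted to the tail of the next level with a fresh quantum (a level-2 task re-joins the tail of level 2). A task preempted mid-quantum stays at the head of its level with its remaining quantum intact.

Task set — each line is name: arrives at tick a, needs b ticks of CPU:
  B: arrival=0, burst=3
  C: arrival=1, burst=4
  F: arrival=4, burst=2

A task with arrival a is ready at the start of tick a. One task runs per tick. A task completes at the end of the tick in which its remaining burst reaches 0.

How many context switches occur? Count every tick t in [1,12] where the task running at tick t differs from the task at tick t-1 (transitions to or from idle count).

t=0: L0/L1/L2 = B/-/- → run B
t=1: L0/L1/L2 = BC/-/- → run B
t=2: L0/L1/L2 = C/B/- → run C
t=3: L0/L1/L2 = C/B/- → run C
t=4: L0/L1/L2 = F/BC/- → run F
t=5: L0/L1/L2 = F/BC/- → run F
t=6: L0/L1/L2 = -/BC/- → run B
t=7: L0/L1/L2 = -/C/- → run C
t=8: L0/L1/L2 = -/C/- → run C
t=9: (idle)
t=10: (idle)
t=11: (idle)
t=12: (idle)

context switches = 5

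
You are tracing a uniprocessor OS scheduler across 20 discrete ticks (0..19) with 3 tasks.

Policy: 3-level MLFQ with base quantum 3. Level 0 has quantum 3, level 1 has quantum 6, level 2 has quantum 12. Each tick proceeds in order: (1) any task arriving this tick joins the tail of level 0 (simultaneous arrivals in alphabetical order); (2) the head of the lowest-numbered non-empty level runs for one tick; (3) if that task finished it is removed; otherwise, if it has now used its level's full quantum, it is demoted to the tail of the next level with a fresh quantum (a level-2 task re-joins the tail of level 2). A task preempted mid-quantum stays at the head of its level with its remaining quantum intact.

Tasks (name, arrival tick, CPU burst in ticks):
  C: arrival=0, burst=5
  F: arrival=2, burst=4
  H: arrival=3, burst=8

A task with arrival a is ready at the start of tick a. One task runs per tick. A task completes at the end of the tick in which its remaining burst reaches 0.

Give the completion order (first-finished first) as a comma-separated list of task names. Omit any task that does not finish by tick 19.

completion order = C, F, H

t=0: L0/L1/L2 = C/-/- → run C
t=1: L0/L1/L2 = C/-/- → run C
t=2: L0/L1/L2 = CF/-/- → run C
t=3: L0/L1/L2 = FH/C/- → run F
t=4: L0/L1/L2 = FH/C/- → run F
t=5: L0/L1/L2 = FH/C/- → run F
t=6: L0/L1/L2 = H/CF/- → run H
t=7: L0/L1/L2 = H/CF/- → run H
t=8: L0/L1/L2 = H/CF/- → run H
t=9: L0/L1/L2 = -/CFH/- → run C
t=10: L0/L1/L2 = -/CFH/- → run C
t=11: L0/L1/L2 = -/FH/- → run F
t=12: L0/L1/L2 = -/H/- → run H
t=13: L0/L1/L2 = -/H/- → run H
t=14: L0/L1/L2 = -/H/- → run H
t=15: L0/L1/L2 = -/H/- → run H
t=16: L0/L1/L2 = -/H/- → run H
t=17: (idle)
t=18: (idle)
t=19: (idle)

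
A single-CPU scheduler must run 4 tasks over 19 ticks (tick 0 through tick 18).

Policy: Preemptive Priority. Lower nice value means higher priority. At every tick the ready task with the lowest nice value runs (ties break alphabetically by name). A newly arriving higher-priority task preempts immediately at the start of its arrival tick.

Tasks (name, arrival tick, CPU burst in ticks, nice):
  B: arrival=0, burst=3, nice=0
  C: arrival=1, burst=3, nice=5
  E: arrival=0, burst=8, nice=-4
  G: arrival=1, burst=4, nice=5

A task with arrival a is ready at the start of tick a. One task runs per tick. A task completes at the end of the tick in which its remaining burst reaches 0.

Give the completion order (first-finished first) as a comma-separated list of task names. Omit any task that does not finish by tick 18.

t=0: ready={B,E} → run E
t=1: ready={B,C,E,G} → run E
t=2: ready={B,C,E,G} → run E
t=3: ready={B,C,E,G} → run E
t=4: ready={B,C,E,G} → run E
t=5: ready={B,C,E,G} → run E
t=6: ready={B,C,E,G} → run E
t=7: ready={B,C,E,G} → run E
t=8: ready={B,C,G} → run B
t=9: ready={B,C,G} → run B
t=10: ready={B,C,G} → run B
t=11: ready={C,G} → run C
t=12: ready={C,G} → run C
t=13: ready={C,G} → run C
t=14: ready={G} → run G
t=15: ready={G} → run G
t=16: ready={G} → run G
t=17: ready={G} → run G
t=18: (idle)

completion order = E, B, C, G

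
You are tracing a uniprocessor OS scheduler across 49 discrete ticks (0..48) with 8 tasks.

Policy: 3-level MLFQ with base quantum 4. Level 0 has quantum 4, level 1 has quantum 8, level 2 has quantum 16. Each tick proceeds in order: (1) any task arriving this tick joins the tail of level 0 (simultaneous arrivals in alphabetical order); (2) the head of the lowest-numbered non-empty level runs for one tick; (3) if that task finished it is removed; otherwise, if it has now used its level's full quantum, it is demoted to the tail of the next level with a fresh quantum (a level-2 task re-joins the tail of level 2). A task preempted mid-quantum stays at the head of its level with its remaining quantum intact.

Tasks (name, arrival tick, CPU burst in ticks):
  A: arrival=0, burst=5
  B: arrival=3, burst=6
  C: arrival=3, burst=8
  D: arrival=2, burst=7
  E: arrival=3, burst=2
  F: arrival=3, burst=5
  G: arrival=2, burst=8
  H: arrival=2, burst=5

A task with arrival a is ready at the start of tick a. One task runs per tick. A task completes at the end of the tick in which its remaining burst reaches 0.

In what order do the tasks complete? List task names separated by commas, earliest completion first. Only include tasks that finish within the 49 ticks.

completion order = E, A, D, G, H, B, C, F

t=0: L0/L1/L2 = A/-/- → run A
t=1: L0/L1/L2 = A/-/- → run A
t=2: L0/L1/L2 = ADGH/-/- → run A
t=3: L0/L1/L2 = ADGHBCEF/-/- → run A
t=4: L0/L1/L2 = DGHBCEF/A/- → run D
t=5: L0/L1/L2 = DGHBCEF/A/- → run D
t=6: L0/L1/L2 = DGHBCEF/A/- → run D
t=7: L0/L1/L2 = DGHBCEF/A/- → run D
t=8: L0/L1/L2 = GHBCEF/AD/- → run G
t=9: L0/L1/L2 = GHBCEF/AD/- → run G
t=10: L0/L1/L2 = GHBCEF/AD/- → run G
t=11: L0/L1/L2 = GHBCEF/AD/- → run G
t=12: L0/L1/L2 = HBCEF/ADG/- → run H
t=13: L0/L1/L2 = HBCEF/ADG/- → run H
t=14: L0/L1/L2 = HBCEF/ADG/- → run H
t=15: L0/L1/L2 = HBCEF/ADG/- → run H
t=16: L0/L1/L2 = BCEF/ADGH/- → run B
t=17: L0/L1/L2 = BCEF/ADGH/- → run B
t=18: L0/L1/L2 = BCEF/ADGH/- → run B
t=19: L0/L1/L2 = BCEF/ADGH/- → run B
t=20: L0/L1/L2 = CEF/ADGHB/- → run C
t=21: L0/L1/L2 = CEF/ADGHB/- → run C
t=22: L0/L1/L2 = CEF/ADGHB/- → run C
t=23: L0/L1/L2 = CEF/ADGHB/- → run C
t=24: L0/L1/L2 = EF/ADGHBC/- → run E
t=25: L0/L1/L2 = EF/ADGHBC/- → run E
t=26: L0/L1/L2 = F/ADGHBC/- → run F
t=27: L0/L1/L2 = F/ADGHBC/- → run F
t=28: L0/L1/L2 = F/ADGHBC/- → run F
t=29: L0/L1/L2 = F/ADGHBC/- → run F
t=30: L0/L1/L2 = -/ADGHBCF/- → run A
t=31: L0/L1/L2 = -/DGHBCF/- → run D
t=32: L0/L1/L2 = -/DGHBCF/- → run D
t=33: L0/L1/L2 = -/DGHBCF/- → run D
t=34: L0/L1/L2 = -/GHBCF/- → run G
t=35: L0/L1/L2 = -/GHBCF/- → run G
t=36: L0/L1/L2 = -/GHBCF/- → run G
t=37: L0/L1/L2 = -/GHBCF/- → run G
t=38: L0/L1/L2 = -/HBCF/- → run H
t=39: L0/L1/L2 = -/BCF/- → run B
t=40: L0/L1/L2 = -/BCF/- → run B
t=41: L0/L1/L2 = -/CF/- → run C
t=42: L0/L1/L2 = -/CF/- → run C
t=43: L0/L1/L2 = -/CF/- → run C
t=44: L0/L1/L2 = -/CF/- → run C
t=45: L0/L1/L2 = -/F/- → run F
t=46: (idle)
t=47: (idle)
t=48: (idle)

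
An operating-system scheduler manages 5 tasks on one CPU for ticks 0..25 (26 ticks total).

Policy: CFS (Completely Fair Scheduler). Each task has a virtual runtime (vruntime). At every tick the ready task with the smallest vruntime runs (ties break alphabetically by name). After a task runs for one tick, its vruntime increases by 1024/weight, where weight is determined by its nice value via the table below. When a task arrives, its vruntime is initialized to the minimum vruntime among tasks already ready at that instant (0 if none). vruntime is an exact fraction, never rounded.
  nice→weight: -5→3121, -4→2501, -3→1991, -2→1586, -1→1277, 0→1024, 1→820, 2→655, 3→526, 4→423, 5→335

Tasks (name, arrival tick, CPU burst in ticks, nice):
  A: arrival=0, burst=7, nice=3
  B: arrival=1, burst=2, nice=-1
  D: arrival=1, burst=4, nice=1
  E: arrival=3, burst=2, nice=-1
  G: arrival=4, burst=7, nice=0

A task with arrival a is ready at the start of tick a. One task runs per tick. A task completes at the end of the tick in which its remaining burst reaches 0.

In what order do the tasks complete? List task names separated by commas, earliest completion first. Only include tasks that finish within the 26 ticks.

completion order = B, E, D, G, A

t=0: vr[A=0] → run A
t=1: vr[A=512/263 B=512/263 D=512/263] → run A
t=2: vr[A=1024/263 B=512/263 D=512/263] → run B
t=3: vr[A=1024/263 B=923136/335851 D=512/263 E=512/263] → run D
t=4: vr[A=1024/263 B=923136/335851 D=172288/53915 E=512/263 G=512/263] → run E
t=5: vr[A=1024/263 B=923136/335851 D=172288/53915 E=923136/335851 G=512/263] → run G
t=6: vr[A=1024/263 B=923136/335851 D=172288/53915 E=923136/335851 G=775/263] → run B
t=7: vr[A=1024/263 D=172288/53915 E=923136/335851 G=775/263] → run E
t=8: vr[A=1024/263 D=172288/53915 G=775/263] → run G
t=9: vr[A=1024/263 D=172288/53915 G=1038/263] → run D
t=10: vr[A=1024/263 D=239616/53915 G=1038/263] → run A
t=11: vr[A=1536/263 D=239616/53915 G=1038/263] → run G
t=12: vr[A=1536/263 D=239616/53915 G=1301/263] → run D
t=13: vr[A=1536/263 D=306944/53915 G=1301/263] → run G
t=14: vr[A=1536/263 D=306944/53915 G=1564/263] → run D
t=15: vr[A=1536/263 G=1564/263] → run A
t=16: vr[A=2048/263 G=1564/263] → run G
t=17: vr[A=2048/263 G=1827/263] → run G
t=18: vr[A=2048/263 G=2090/263] → run A
t=19: vr[A=2560/263 G=2090/263] → run G
t=20: vr[A=2560/263] → run A
t=21: vr[A=3072/263] → run A
t=22: (idle)
t=23: (idle)
t=24: (idle)
t=25: (idle)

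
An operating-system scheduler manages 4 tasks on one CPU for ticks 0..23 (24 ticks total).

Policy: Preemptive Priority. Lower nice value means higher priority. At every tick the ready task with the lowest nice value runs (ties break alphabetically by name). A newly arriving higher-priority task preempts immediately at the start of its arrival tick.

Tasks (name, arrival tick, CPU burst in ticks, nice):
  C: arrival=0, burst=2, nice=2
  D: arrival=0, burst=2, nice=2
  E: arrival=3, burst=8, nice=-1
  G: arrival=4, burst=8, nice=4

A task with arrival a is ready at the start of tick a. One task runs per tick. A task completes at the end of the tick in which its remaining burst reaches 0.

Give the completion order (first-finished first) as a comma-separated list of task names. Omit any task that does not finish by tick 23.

completion order = C, E, D, G

t=0: ready={C,D} → run C
t=1: ready={C,D} → run C
t=2: ready={D} → run D
t=3: ready={D,E} → run E
t=4: ready={D,E,G} → run E
t=5: ready={D,E,G} → run E
t=6: ready={D,E,G} → run E
t=7: ready={D,E,G} → run E
t=8: ready={D,E,G} → run E
t=9: ready={D,E,G} → run E
t=10: ready={D,E,G} → run E
t=11: ready={D,G} → run D
t=12: ready={G} → run G
t=13: ready={G} → run G
t=14: ready={G} → run G
t=15: ready={G} → run G
t=16: ready={G} → run G
t=17: ready={G} → run G
t=18: ready={G} → run G
t=19: ready={G} → run G
t=20: (idle)
t=21: (idle)
t=22: (idle)
t=23: (idle)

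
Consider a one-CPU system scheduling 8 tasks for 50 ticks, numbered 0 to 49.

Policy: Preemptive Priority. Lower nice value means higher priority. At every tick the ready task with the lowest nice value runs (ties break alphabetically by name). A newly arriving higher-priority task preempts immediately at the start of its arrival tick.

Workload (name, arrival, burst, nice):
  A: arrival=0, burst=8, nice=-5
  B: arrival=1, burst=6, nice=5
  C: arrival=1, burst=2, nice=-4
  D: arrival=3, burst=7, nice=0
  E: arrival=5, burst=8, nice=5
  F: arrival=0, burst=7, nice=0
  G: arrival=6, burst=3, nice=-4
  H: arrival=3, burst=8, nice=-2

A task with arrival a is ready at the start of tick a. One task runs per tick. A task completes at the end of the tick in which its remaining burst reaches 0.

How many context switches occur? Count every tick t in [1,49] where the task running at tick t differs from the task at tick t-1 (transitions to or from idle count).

t=0: ready={A,F} → run A
t=1: ready={A,B,C,F} → run A
t=2: ready={A,B,C,F} → run A
t=3: ready={A,B,C,D,F,H} → run A
t=4: ready={A,B,C,D,F,H} → run A
t=5: ready={A,B,C,D,E,F,H} → run A
t=6: ready={A,B,C,D,E,F,G,H} → run A
t=7: ready={A,B,C,D,E,F,G,H} → run A
t=8: ready={B,C,D,E,F,G,H} → run C
t=9: ready={B,C,D,E,F,G,H} → run C
t=10: ready={B,D,E,F,G,H} → run G
t=11: ready={B,D,E,F,G,H} → run G
t=12: ready={B,D,E,F,G,H} → run G
t=13: ready={B,D,E,F,H} → run H
t=14: ready={B,D,E,F,H} → run H
t=15: ready={B,D,E,F,H} → run H
t=16: ready={B,D,E,F,H} → run H
t=17: ready={B,D,E,F,H} → run H
t=18: ready={B,D,E,F,H} → run H
t=19: ready={B,D,E,F,H} → run H
t=20: ready={B,D,E,F,H} → run H
t=21: ready={B,D,E,F} → run D
t=22: ready={B,D,E,F} → run D
t=23: ready={B,D,E,F} → run D
t=24: ready={B,D,E,F} → run D
t=25: ready={B,D,E,F} → run D
t=26: ready={B,D,E,F} → run D
t=27: ready={B,D,E,F} → run D
t=28: ready={B,E,F} → run F
t=29: ready={B,E,F} → run F
t=30: ready={B,E,F} → run F
t=31: ready={B,E,F} → run F
t=32: ready={B,E,F} → run F
t=33: ready={B,E,F} → run F
t=34: ready={B,E,F} → run F
t=35: ready={B,E} → run B
t=36: ready={B,E} → run B
t=37: ready={B,E} → run B
t=38: ready={B,E} → run B
t=39: ready={B,E} → run B
t=40: ready={B,E} → run B
t=41: ready={E} → run E
t=42: ready={E} → run E
t=43: ready={E} → run E
t=44: ready={E} → run E
t=45: ready={E} → run E
t=46: ready={E} → run E
t=47: ready={E} → run E
t=48: ready={E} → run E
t=49: (idle)

context switches = 8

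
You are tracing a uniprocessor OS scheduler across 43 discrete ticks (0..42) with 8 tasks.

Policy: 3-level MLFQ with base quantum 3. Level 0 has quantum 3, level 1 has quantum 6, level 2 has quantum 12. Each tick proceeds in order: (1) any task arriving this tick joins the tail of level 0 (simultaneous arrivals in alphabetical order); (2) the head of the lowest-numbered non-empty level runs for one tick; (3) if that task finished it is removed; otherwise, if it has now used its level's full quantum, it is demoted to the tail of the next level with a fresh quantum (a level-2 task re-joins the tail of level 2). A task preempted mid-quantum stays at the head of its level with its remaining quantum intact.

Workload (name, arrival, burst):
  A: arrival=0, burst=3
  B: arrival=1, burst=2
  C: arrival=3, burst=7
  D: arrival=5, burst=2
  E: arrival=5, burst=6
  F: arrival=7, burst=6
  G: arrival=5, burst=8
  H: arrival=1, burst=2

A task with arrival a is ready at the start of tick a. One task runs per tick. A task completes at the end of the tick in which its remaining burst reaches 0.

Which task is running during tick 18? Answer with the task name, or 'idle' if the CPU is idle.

running at tick 18 = F

t=0: L0/L1/L2 = A/-/- → run A
t=1: L0/L1/L2 = ABH/-/- → run A
t=2: L0/L1/L2 = ABH/-/- → run A
t=3: L0/L1/L2 = BHC/-/- → run B
t=4: L0/L1/L2 = BHC/-/- → run B
t=5: L0/L1/L2 = HCDEG/-/- → run H
t=6: L0/L1/L2 = HCDEG/-/- → run H
t=7: L0/L1/L2 = CDEGF/-/- → run C
t=8: L0/L1/L2 = CDEGF/-/- → run C
t=9: L0/L1/L2 = CDEGF/-/- → run C
t=10: L0/L1/L2 = DEGF/C/- → run D
t=11: L0/L1/L2 = DEGF/C/- → run D
t=12: L0/L1/L2 = EGF/C/- → run E
t=13: L0/L1/L2 = EGF/C/- → run E
t=14: L0/L1/L2 = EGF/C/- → run E
t=15: L0/L1/L2 = GF/CE/- → run G
t=16: L0/L1/L2 = GF/CE/- → run G
t=17: L0/L1/L2 = GF/CE/- → run G
t=18: L0/L1/L2 = F/CEG/- → run F
t=19: L0/L1/L2 = F/CEG/- → run F
t=20: L0/L1/L2 = F/CEG/- → run F
t=21: L0/L1/L2 = -/CEGF/- → run C
t=22: L0/L1/L2 = -/CEGF/- → run C
t=23: L0/L1/L2 = -/CEGF/- → run C
t=24: L0/L1/L2 = -/CEGF/- → run C
t=25: L0/L1/L2 = -/EGF/- → run E
t=26: L0/L1/L2 = -/EGF/- → run E
t=27: L0/L1/L2 = -/EGF/- → run E
t=28: L0/L1/L2 = -/GF/- → run G
t=29: L0/L1/L2 = -/GF/- → run G
t=30: L0/L1/L2 = -/GF/- → run G
t=31: L0/L1/L2 = -/GF/- → run G
t=32: L0/L1/L2 = -/GF/- → run G
t=33: L0/L1/L2 = -/F/- → run F
t=34: L0/L1/L2 = -/F/- → run F
t=35: L0/L1/L2 = -/F/- → run F
t=36: (idle)
t=37: (idle)
t=38: (idle)
t=39: (idle)
t=40: (idle)
t=41: (idle)
t=42: (idle)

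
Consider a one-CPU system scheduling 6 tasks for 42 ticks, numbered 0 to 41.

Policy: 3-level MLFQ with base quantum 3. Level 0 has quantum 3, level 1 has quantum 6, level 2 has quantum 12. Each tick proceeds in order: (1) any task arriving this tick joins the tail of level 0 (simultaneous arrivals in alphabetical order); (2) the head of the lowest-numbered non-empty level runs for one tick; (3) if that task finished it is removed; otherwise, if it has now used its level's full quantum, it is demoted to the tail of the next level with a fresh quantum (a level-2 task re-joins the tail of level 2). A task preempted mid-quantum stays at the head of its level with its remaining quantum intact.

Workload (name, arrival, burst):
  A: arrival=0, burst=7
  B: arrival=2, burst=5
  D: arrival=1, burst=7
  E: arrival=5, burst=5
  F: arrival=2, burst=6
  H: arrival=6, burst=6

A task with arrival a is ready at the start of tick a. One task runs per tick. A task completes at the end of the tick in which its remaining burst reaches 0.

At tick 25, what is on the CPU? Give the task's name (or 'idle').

running at tick 25 = D

t=0: L0/L1/L2 = A/-/- → run A
t=1: L0/L1/L2 = AD/-/- → run A
t=2: L0/L1/L2 = ADBF/-/- → run A
t=3: L0/L1/L2 = DBF/A/- → run D
t=4: L0/L1/L2 = DBF/A/- → run D
t=5: L0/L1/L2 = DBFE/A/- → run D
t=6: L0/L1/L2 = BFEH/AD/- → run B
t=7: L0/L1/L2 = BFEH/AD/- → run B
t=8: L0/L1/L2 = BFEH/AD/- → run B
t=9: L0/L1/L2 = FEH/ADB/- → run F
t=10: L0/L1/L2 = FEH/ADB/- → run F
t=11: L0/L1/L2 = FEH/ADB/- → run F
t=12: L0/L1/L2 = EH/ADBF/- → run E
t=13: L0/L1/L2 = EH/ADBF/- → run E
t=14: L0/L1/L2 = EH/ADBF/- → run E
t=15: L0/L1/L2 = H/ADBFE/- → run H
t=16: L0/L1/L2 = H/ADBFE/- → run H
t=17: L0/L1/L2 = H/ADBFE/- → run H
t=18: L0/L1/L2 = -/ADBFEH/- → run A
t=19: L0/L1/L2 = -/ADBFEH/- → run A
t=20: L0/L1/L2 = -/ADBFEH/- → run A
t=21: L0/L1/L2 = -/ADBFEH/- → run A
t=22: L0/L1/L2 = -/DBFEH/- → run D
t=23: L0/L1/L2 = -/DBFEH/- → run D
t=24: L0/L1/L2 = -/DBFEH/- → run D
t=25: L0/L1/L2 = -/DBFEH/- → run D
t=26: L0/L1/L2 = -/BFEH/- → run B
t=27: L0/L1/L2 = -/BFEH/- → run B
t=28: L0/L1/L2 = -/FEH/- → run F
t=29: L0/L1/L2 = -/FEH/- → run F
t=30: L0/L1/L2 = -/FEH/- → run F
t=31: L0/L1/L2 = -/EH/- → run E
t=32: L0/L1/L2 = -/EH/- → run E
t=33: L0/L1/L2 = -/H/- → run H
t=34: L0/L1/L2 = -/H/- → run H
t=35: L0/L1/L2 = -/H/- → run H
t=36: (idle)
t=37: (idle)
t=38: (idle)
t=39: (idle)
t=40: (idle)
t=41: (idle)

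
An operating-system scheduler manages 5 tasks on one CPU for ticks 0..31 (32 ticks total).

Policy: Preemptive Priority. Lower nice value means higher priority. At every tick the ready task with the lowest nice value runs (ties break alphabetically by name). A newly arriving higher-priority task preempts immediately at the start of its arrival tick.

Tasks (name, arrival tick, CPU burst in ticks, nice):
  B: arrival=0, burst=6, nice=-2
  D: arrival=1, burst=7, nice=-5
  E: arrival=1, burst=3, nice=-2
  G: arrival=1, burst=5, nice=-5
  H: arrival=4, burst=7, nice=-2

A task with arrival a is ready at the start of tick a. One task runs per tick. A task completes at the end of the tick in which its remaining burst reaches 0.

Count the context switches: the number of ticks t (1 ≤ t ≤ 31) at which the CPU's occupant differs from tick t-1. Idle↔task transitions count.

context switches = 6

t=0: ready={B} → run B
t=1: ready={B,D,E,G} → run D
t=2: ready={B,D,E,G} → run D
t=3: ready={B,D,E,G} → run D
t=4: ready={B,D,E,G,H} → run D
t=5: ready={B,D,E,G,H} → run D
t=6: ready={B,D,E,G,H} → run D
t=7: ready={B,D,E,G,H} → run D
t=8: ready={B,E,G,H} → run G
t=9: ready={B,E,G,H} → run G
t=10: ready={B,E,G,H} → run G
t=11: ready={B,E,G,H} → run G
t=12: ready={B,E,G,H} → run G
t=13: ready={B,E,H} → run B
t=14: ready={B,E,H} → run B
t=15: ready={B,E,H} → run B
t=16: ready={B,E,H} → run B
t=17: ready={B,E,H} → run B
t=18: ready={E,H} → run E
t=19: ready={E,H} → run E
t=20: ready={E,H} → run E
t=21: ready={H} → run H
t=22: ready={H} → run H
t=23: ready={H} → run H
t=24: ready={H} → run H
t=25: ready={H} → run H
t=26: ready={H} → run H
t=27: ready={H} → run H
t=28: (idle)
t=29: (idle)
t=30: (idle)
t=31: (idle)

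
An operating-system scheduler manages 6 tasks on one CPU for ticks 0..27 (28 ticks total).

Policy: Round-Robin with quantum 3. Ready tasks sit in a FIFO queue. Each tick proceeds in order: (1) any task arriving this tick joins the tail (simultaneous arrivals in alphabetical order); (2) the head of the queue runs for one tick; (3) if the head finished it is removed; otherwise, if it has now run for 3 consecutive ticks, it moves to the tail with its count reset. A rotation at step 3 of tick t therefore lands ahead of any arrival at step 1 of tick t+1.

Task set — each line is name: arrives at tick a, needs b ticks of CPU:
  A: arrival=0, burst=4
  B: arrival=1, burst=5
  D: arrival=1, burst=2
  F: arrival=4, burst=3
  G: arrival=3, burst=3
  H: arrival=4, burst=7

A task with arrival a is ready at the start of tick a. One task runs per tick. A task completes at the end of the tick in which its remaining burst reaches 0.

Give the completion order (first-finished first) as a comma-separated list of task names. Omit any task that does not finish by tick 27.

t=0: queue=[A] q_used=0 → run A
t=1: queue=[A,B,D] q_used=1 → run A
t=2: queue=[A,B,D] q_used=2 → run A
t=3: queue=[B,D,A,G] q_used=0 → run B
t=4: queue=[B,D,A,G,F,H] q_used=1 → run B
t=5: queue=[B,D,A,G,F,H] q_used=2 → run B
t=6: queue=[D,A,G,F,H,B] q_used=0 → run D
t=7: queue=[D,A,G,F,H,B] q_used=1 → run D
t=8: queue=[A,G,F,H,B] q_used=0 → run A
t=9: queue=[G,F,H,B] q_used=0 → run G
t=10: queue=[G,F,H,B] q_used=1 → run G
t=11: queue=[G,F,H,B] q_used=2 → run G
t=12: queue=[F,H,B] q_used=0 → run F
t=13: queue=[F,H,B] q_used=1 → run F
t=14: queue=[F,H,B] q_used=2 → run F
t=15: queue=[H,B] q_used=0 → run H
t=16: queue=[H,B] q_used=1 → run H
t=17: queue=[H,B] q_used=2 → run H
t=18: queue=[B,H] q_used=0 → run B
t=19: queue=[B,H] q_used=1 → run B
t=20: queue=[H] q_used=0 → run H
t=21: queue=[H] q_used=1 → run H
t=22: queue=[H] q_used=2 → run H
t=23: queue=[H] q_used=0 → run H
t=24: (idle)
t=25: (idle)
t=26: (idle)
t=27: (idle)

completion order = D, A, G, F, B, H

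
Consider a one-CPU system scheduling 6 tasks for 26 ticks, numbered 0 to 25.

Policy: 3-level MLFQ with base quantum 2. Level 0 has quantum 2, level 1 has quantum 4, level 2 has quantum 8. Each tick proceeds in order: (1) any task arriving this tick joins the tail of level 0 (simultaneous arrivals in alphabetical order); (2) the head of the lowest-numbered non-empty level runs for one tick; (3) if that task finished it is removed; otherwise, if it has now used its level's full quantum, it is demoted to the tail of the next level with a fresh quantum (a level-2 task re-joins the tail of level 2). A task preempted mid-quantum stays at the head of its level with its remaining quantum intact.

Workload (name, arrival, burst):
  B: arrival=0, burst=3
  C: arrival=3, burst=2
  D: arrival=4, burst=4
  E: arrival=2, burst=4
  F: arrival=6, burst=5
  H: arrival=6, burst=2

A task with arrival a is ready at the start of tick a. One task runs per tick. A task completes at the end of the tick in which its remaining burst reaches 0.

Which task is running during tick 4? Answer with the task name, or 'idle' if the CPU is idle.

running at tick 4 = C

t=0: L0/L1/L2 = B/-/- → run B
t=1: L0/L1/L2 = B/-/- → run B
t=2: L0/L1/L2 = E/B/- → run E
t=3: L0/L1/L2 = EC/B/- → run E
t=4: L0/L1/L2 = CD/BE/- → run C
t=5: L0/L1/L2 = CD/BE/- → run C
t=6: L0/L1/L2 = DFH/BE/- → run D
t=7: L0/L1/L2 = DFH/BE/- → run D
t=8: L0/L1/L2 = FH/BED/- → run F
t=9: L0/L1/L2 = FH/BED/- → run F
t=10: L0/L1/L2 = H/BEDF/- → run H
t=11: L0/L1/L2 = H/BEDF/- → run H
t=12: L0/L1/L2 = -/BEDF/- → run B
t=13: L0/L1/L2 = -/EDF/- → run E
t=14: L0/L1/L2 = -/EDF/- → run E
t=15: L0/L1/L2 = -/DF/- → run D
t=16: L0/L1/L2 = -/DF/- → run D
t=17: L0/L1/L2 = -/F/- → run F
t=18: L0/L1/L2 = -/F/- → run F
t=19: L0/L1/L2 = -/F/- → run F
t=20: (idle)
t=21: (idle)
t=22: (idle)
t=23: (idle)
t=24: (idle)
t=25: (idle)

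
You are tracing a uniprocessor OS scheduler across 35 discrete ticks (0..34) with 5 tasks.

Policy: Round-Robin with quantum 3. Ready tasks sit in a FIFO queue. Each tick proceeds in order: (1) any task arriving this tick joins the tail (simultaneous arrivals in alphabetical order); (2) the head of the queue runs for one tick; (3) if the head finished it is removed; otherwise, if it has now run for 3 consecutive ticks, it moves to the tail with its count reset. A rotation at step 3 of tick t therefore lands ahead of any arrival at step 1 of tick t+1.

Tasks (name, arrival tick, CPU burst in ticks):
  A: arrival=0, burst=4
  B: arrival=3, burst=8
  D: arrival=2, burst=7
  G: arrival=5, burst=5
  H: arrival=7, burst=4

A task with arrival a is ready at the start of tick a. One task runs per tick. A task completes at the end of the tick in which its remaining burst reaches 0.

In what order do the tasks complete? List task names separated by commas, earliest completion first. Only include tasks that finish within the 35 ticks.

completion order = A, G, D, H, B

t=0: queue=[A] q_used=0 → run A
t=1: queue=[A] q_used=1 → run A
t=2: queue=[A,D] q_used=2 → run A
t=3: queue=[D,A,B] q_used=0 → run D
t=4: queue=[D,A,B] q_used=1 → run D
t=5: queue=[D,A,B,G] q_used=2 → run D
t=6: queue=[A,B,G,D] q_used=0 → run A
t=7: queue=[B,G,D,H] q_used=0 → run B
t=8: queue=[B,G,D,H] q_used=1 → run B
t=9: queue=[B,G,D,H] q_used=2 → run B
t=10: queue=[G,D,H,B] q_used=0 → run G
t=11: queue=[G,D,H,B] q_used=1 → run G
t=12: queue=[G,D,H,B] q_used=2 → run G
t=13: queue=[D,H,B,G] q_used=0 → run D
t=14: queue=[D,H,B,G] q_used=1 → run D
t=15: queue=[D,H,B,G] q_used=2 → run D
t=16: queue=[H,B,G,D] q_used=0 → run H
t=17: queue=[H,B,G,D] q_used=1 → run H
t=18: queue=[H,B,G,D] q_used=2 → run H
t=19: queue=[B,G,D,H] q_used=0 → run B
t=20: queue=[B,G,D,H] q_used=1 → run B
t=21: queue=[B,G,D,H] q_used=2 → run B
t=22: queue=[G,D,H,B] q_used=0 → run G
t=23: queue=[G,D,H,B] q_used=1 → run G
t=24: queue=[D,H,B] q_used=0 → run D
t=25: queue=[H,B] q_used=0 → run H
t=26: queue=[B] q_used=0 → run B
t=27: queue=[B] q_used=1 → run B
t=28: (idle)
t=29: (idle)
t=30: (idle)
t=31: (idle)
t=32: (idle)
t=33: (idle)
t=34: (idle)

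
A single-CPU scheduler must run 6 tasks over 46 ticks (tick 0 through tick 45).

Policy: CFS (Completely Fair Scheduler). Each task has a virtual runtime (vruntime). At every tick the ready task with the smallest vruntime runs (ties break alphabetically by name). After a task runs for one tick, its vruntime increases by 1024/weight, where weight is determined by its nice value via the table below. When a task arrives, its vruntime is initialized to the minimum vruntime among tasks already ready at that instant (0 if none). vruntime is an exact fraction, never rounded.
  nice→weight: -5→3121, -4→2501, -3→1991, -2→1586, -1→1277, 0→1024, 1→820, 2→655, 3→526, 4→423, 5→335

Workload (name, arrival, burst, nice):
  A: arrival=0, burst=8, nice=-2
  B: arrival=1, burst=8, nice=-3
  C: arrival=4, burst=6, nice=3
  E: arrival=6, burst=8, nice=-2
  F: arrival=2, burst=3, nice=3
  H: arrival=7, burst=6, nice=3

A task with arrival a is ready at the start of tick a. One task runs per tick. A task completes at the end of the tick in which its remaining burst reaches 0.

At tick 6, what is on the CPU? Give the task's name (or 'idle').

t=0: vr[A=0] → run A
t=1: vr[A=512/793 B=512/793] → run A
t=2: vr[A=1024/793 B=512/793 F=512/793] → run B
t=3: vr[A=1024/793 B=1831424/1578863 F=512/793] → run F
t=4: vr[A=1024/793 B=1831424/1578863 C=1831424/1578863 F=540672/208559] → run B
t=5: vr[A=1024/793 B=2643456/1578863 C=1831424/1578863 F=540672/208559] → run C
t=6: vr[A=1024/793 B=2643456/1578863 C=1290042368/415240969 E=1024/793 F=540672/208559] → run A
t=7: vr[A=1536/793 B=2643456/1578863 C=1290042368/415240969 E=1024/793 F=540672/208559 H=1024/793] → run E
t=8: vr[A=1536/793 B=2643456/1578863 C=1290042368/415240969 E=1536/793 F=540672/208559 H=1024/793] → run H
t=9: vr[A=1536/793 B=2643456/1578863 C=1290042368/415240969 E=1536/793 F=540672/208559 H=675328/208559] → run B
t=10: vr[A=1536/793 B=3455488/1578863 C=1290042368/415240969 E=1536/793 F=540672/208559 H=675328/208559] → run A
t=11: vr[A=2048/793 B=3455488/1578863 C=1290042368/415240969 E=1536/793 F=540672/208559 H=675328/208559] → run E
t=12: vr[A=2048/793 B=3455488/1578863 C=1290042368/415240969 E=2048/793 F=540672/208559 H=675328/208559] → run B
t=13: vr[A=2048/793 B=4267520/1578863 C=1290042368/415240969 E=2048/793 F=540672/208559 H=675328/208559] → run A
t=14: vr[A=2560/793 B=4267520/1578863 C=1290042368/415240969 E=2048/793 F=540672/208559 H=675328/208559] → run E
t=15: vr[A=2560/793 B=4267520/1578863 C=1290042368/415240969 E=2560/793 F=540672/208559 H=675328/208559] → run F
t=16: vr[A=2560/793 B=4267520/1578863 C=1290042368/415240969 E=2560/793 F=946688/208559 H=675328/208559] → run B
t=17: vr[A=2560/793 B=5079552/1578863 C=1290042368/415240969 E=2560/793 F=946688/208559 H=675328/208559] → run C
t=18: vr[A=2560/793 B=5079552/1578863 C=2098420224/415240969 E=2560/793 F=946688/208559 H=675328/208559] → run B
t=19: vr[A=2560/793 B=5891584/1578863 C=2098420224/415240969 E=2560/793 F=946688/208559 H=675328/208559] → run A
t=20: vr[A=3072/793 B=5891584/1578863 C=2098420224/415240969 E=2560/793 F=946688/208559 H=675328/208559] → run E
t=21: vr[A=3072/793 B=5891584/1578863 C=2098420224/415240969 E=3072/793 F=946688/208559 H=675328/208559] → run H
t=22: vr[A=3072/793 B=5891584/1578863 C=2098420224/415240969 E=3072/793 F=946688/208559 H=1081344/208559] → run B
t=23: vr[A=3072/793 B=6703616/1578863 C=2098420224/415240969 E=3072/793 F=946688/208559 H=1081344/208559] → run A
t=24: vr[A=3584/793 B=6703616/1578863 C=2098420224/415240969 E=3072/793 F=946688/208559 H=1081344/208559] → run E
t=25: vr[A=3584/793 B=6703616/1578863 C=2098420224/415240969 E=3584/793 F=946688/208559 H=1081344/208559] → run B
t=26: vr[A=3584/793 C=2098420224/415240969 E=3584/793 F=946688/208559 H=1081344/208559] → run A
t=27: vr[C=2098420224/415240969 E=3584/793 F=946688/208559 H=1081344/208559] → run E
t=28: vr[C=2098420224/415240969 E=4096/793 F=946688/208559 H=1081344/208559] → run F
t=29: vr[C=2098420224/415240969 E=4096/793 H=1081344/208559] → run C
t=30: vr[C=2906798080/415240969 E=4096/793 H=1081344/208559] → run E
t=31: vr[C=2906798080/415240969 E=4608/793 H=1081344/208559] → run H
t=32: vr[C=2906798080/415240969 E=4608/793 H=1487360/208559] → run E
t=33: vr[C=2906798080/415240969 H=1487360/208559] → run C
t=34: vr[C=3715175936/415240969 H=1487360/208559] → run H
t=35: vr[C=3715175936/415240969 H=1893376/208559] → run C
t=36: vr[C=4523553792/415240969 H=1893376/208559] → run H
t=37: vr[C=4523553792/415240969 H=2299392/208559] → run C
t=38: vr[H=2299392/208559] → run H
t=39: (idle)
t=40: (idle)
t=41: (idle)
t=42: (idle)
t=43: (idle)
t=44: (idle)
t=45: (idle)

running at tick 6 = A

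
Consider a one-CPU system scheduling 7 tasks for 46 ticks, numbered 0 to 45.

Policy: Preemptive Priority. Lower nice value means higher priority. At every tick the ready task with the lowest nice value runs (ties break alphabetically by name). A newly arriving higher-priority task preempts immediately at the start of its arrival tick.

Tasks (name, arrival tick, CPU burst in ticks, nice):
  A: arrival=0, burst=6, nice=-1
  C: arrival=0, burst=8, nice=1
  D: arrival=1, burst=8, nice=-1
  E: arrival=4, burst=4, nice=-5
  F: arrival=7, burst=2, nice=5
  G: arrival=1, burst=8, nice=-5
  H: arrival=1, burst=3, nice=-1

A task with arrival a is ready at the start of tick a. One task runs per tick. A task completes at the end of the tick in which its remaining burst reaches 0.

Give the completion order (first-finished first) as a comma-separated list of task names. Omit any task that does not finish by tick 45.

t=0: ready={A,C} → run A
t=1: ready={A,C,D,G,H} → run G
t=2: ready={A,C,D,G,H} → run G
t=3: ready={A,C,D,G,H} → run G
t=4: ready={A,C,D,E,G,H} → run E
t=5: ready={A,C,D,E,G,H} → run E
t=6: ready={A,C,D,E,G,H} → run E
t=7: ready={A,C,D,E,F,G,H} → run E
t=8: ready={A,C,D,F,G,H} → run G
t=9: ready={A,C,D,F,G,H} → run G
t=10: ready={A,C,D,F,G,H} → run G
t=11: ready={A,C,D,F,G,H} → run G
t=12: ready={A,C,D,F,G,H} → run G
t=13: ready={A,C,D,F,H} → run A
t=14: ready={A,C,D,F,H} → run A
t=15: ready={A,C,D,F,H} → run A
t=16: ready={A,C,D,F,H} → run A
t=17: ready={A,C,D,F,H} → run A
t=18: ready={C,D,F,H} → run D
t=19: ready={C,D,F,H} → run D
t=20: ready={C,D,F,H} → run D
t=21: ready={C,D,F,H} → run D
t=22: ready={C,D,F,H} → run D
t=23: ready={C,D,F,H} → run D
t=24: ready={C,D,F,H} → run D
t=25: ready={C,D,F,H} → run D
t=26: ready={C,F,H} → run H
t=27: ready={C,F,H} → run H
t=28: ready={C,F,H} → run H
t=29: ready={C,F} → run C
t=30: ready={C,F} → run C
t=31: ready={C,F} → run C
t=32: ready={C,F} → run C
t=33: ready={C,F} → run C
t=34: ready={C,F} → run C
t=35: ready={C,F} → run C
t=36: ready={C,F} → run C
t=37: ready={F} → run F
t=38: ready={F} → run F
t=39: (idle)
t=40: (idle)
t=41: (idle)
t=42: (idle)
t=43: (idle)
t=44: (idle)
t=45: (idle)

completion order = E, G, A, D, H, C, F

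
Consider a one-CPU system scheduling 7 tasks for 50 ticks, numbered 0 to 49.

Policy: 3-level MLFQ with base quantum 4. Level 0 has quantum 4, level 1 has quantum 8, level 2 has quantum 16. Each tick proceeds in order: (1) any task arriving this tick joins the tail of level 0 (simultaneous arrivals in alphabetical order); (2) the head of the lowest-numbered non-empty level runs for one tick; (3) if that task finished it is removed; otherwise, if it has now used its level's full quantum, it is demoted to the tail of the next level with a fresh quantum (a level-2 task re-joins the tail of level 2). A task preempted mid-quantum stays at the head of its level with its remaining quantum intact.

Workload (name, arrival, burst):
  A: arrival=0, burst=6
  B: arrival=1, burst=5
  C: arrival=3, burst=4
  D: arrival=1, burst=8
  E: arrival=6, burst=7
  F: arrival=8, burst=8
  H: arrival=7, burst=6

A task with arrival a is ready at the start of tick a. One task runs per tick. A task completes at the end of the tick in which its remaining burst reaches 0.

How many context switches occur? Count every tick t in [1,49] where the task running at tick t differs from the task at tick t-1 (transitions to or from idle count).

t=0: L0/L1/L2 = A/-/- → run A
t=1: L0/L1/L2 = ABD/-/- → run A
t=2: L0/L1/L2 = ABD/-/- → run A
t=3: L0/L1/L2 = ABDC/-/- → run A
t=4: L0/L1/L2 = BDC/A/- → run B
t=5: L0/L1/L2 = BDC/A/- → run B
t=6: L0/L1/L2 = BDCE/A/- → run B
t=7: L0/L1/L2 = BDCEH/A/- → run B
t=8: L0/L1/L2 = DCEHF/AB/- → run D
t=9: L0/L1/L2 = DCEHF/AB/- → run D
t=10: L0/L1/L2 = DCEHF/AB/- → run D
t=11: L0/L1/L2 = DCEHF/AB/- → run D
t=12: L0/L1/L2 = CEHF/ABD/- → run C
t=13: L0/L1/L2 = CEHF/ABD/- → run C
t=14: L0/L1/L2 = CEHF/ABD/- → run C
t=15: L0/L1/L2 = CEHF/ABD/- → run C
t=16: L0/L1/L2 = EHF/ABD/- → run E
t=17: L0/L1/L2 = EHF/ABD/- → run E
t=18: L0/L1/L2 = EHF/ABD/- → run E
t=19: L0/L1/L2 = EHF/ABD/- → run E
t=20: L0/L1/L2 = HF/ABDE/- → run H
t=21: L0/L1/L2 = HF/ABDE/- → run H
t=22: L0/L1/L2 = HF/ABDE/- → run H
t=23: L0/L1/L2 = HF/ABDE/- → run H
t=24: L0/L1/L2 = F/ABDEH/- → run F
t=25: L0/L1/L2 = F/ABDEH/- → run F
t=26: L0/L1/L2 = F/ABDEH/- → run F
t=27: L0/L1/L2 = F/ABDEH/- → run F
t=28: L0/L1/L2 = -/ABDEHF/- → run A
t=29: L0/L1/L2 = -/ABDEHF/- → run A
t=30: L0/L1/L2 = -/BDEHF/- → run B
t=31: L0/L1/L2 = -/DEHF/- → run D
t=32: L0/L1/L2 = -/DEHF/- → run D
t=33: L0/L1/L2 = -/DEHF/- → run D
t=34: L0/L1/L2 = -/DEHF/- → run D
t=35: L0/L1/L2 = -/EHF/- → run E
t=36: L0/L1/L2 = -/EHF/- → run E
t=37: L0/L1/L2 = -/EHF/- → run E
t=38: L0/L1/L2 = -/HF/- → run H
t=39: L0/L1/L2 = -/HF/- → run H
t=40: L0/L1/L2 = -/F/- → run F
t=41: L0/L1/L2 = -/F/- → run F
t=42: L0/L1/L2 = -/F/- → run F
t=43: L0/L1/L2 = -/F/- → run F
t=44: (idle)
t=45: (idle)
t=46: (idle)
t=47: (idle)
t=48: (idle)
t=49: (idle)

context switches = 13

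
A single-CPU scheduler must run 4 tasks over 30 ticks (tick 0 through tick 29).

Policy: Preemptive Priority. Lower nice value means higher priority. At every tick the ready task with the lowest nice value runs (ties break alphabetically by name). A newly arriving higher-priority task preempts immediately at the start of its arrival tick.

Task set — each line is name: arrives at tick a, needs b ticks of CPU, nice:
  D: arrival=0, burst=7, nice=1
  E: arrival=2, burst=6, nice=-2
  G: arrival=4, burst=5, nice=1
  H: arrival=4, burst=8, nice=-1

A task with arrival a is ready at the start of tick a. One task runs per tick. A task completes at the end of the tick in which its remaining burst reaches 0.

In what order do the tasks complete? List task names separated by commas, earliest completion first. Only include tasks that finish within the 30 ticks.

completion order = E, H, D, G

t=0: ready={D} → run D
t=1: ready={D} → run D
t=2: ready={D,E} → run E
t=3: ready={D,E} → run E
t=4: ready={D,E,G,H} → run E
t=5: ready={D,E,G,H} → run E
t=6: ready={D,E,G,H} → run E
t=7: ready={D,E,G,H} → run E
t=8: ready={D,G,H} → run H
t=9: ready={D,G,H} → run H
t=10: ready={D,G,H} → run H
t=11: ready={D,G,H} → run H
t=12: ready={D,G,H} → run H
t=13: ready={D,G,H} → run H
t=14: ready={D,G,H} → run H
t=15: ready={D,G,H} → run H
t=16: ready={D,G} → run D
t=17: ready={D,G} → run D
t=18: ready={D,G} → run D
t=19: ready={D,G} → run D
t=20: ready={D,G} → run D
t=21: ready={G} → run G
t=22: ready={G} → run G
t=23: ready={G} → run G
t=24: ready={G} → run G
t=25: ready={G} → run G
t=26: (idle)
t=27: (idle)
t=28: (idle)
t=29: (idle)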